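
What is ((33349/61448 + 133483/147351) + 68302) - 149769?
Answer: -737623663939933/9054424248 ≈ -81466.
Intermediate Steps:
((33349/61448 + 133483/147351) + 68302) - 149769 = (13116271883/9054424248 + 68302) - 149769 = 618448401258779/9054424248 - 149769 = -737623663939933/9054424248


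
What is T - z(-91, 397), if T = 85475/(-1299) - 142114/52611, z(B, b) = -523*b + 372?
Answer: 4719916196380/22780563 ≈ 2.0719e+5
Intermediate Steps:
z(B, b) = 372 - 523*b
T = -1560510437/22780563 (T = 85475*(-1/1299) - 142114*1/52611 = -85475/1299 - 142114/52611 = -1560510437/22780563 ≈ -68.502)
T - z(-91, 397) = -1560510437/22780563 - (372 - 523*397) = -1560510437/22780563 - (372 - 207631) = -1560510437/22780563 - 1*(-207259) = -1560510437/22780563 + 207259 = 4719916196380/22780563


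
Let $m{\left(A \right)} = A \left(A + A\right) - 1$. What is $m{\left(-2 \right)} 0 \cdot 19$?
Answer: $0$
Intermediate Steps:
$m{\left(A \right)} = -1 + 2 A^{2}$ ($m{\left(A \right)} = A 2 A - 1 = 2 A^{2} - 1 = -1 + 2 A^{2}$)
$m{\left(-2 \right)} 0 \cdot 19 = \left(-1 + 2 \left(-2\right)^{2}\right) 0 \cdot 19 = \left(-1 + 2 \cdot 4\right) 0 \cdot 19 = \left(-1 + 8\right) 0 \cdot 19 = 7 \cdot 0 \cdot 19 = 0 \cdot 19 = 0$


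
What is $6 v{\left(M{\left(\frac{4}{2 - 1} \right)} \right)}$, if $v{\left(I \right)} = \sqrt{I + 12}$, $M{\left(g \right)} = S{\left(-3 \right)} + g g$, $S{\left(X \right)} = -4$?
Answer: $12 \sqrt{6} \approx 29.394$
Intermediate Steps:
$M{\left(g \right)} = -4 + g^{2}$ ($M{\left(g \right)} = -4 + g g = -4 + g^{2}$)
$v{\left(I \right)} = \sqrt{12 + I}$
$6 v{\left(M{\left(\frac{4}{2 - 1} \right)} \right)} = 6 \sqrt{12 - \left(4 - \left(\frac{4}{2 - 1}\right)^{2}\right)} = 6 \sqrt{12 - \left(4 - \left(\frac{4}{1}\right)^{2}\right)} = 6 \sqrt{12 - \left(4 - \left(4 \cdot 1\right)^{2}\right)} = 6 \sqrt{12 - \left(4 - 4^{2}\right)} = 6 \sqrt{12 + \left(-4 + 16\right)} = 6 \sqrt{12 + 12} = 6 \sqrt{24} = 6 \cdot 2 \sqrt{6} = 12 \sqrt{6}$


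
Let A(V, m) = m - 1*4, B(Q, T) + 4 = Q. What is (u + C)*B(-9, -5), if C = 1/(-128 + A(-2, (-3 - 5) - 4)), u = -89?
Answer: 166621/144 ≈ 1157.1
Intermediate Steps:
B(Q, T) = -4 + Q
A(V, m) = -4 + m (A(V, m) = m - 4 = -4 + m)
C = -1/144 (C = 1/(-128 + (-4 + ((-3 - 5) - 4))) = 1/(-128 + (-4 + (-8 - 4))) = 1/(-128 + (-4 - 12)) = 1/(-128 - 16) = 1/(-144) = -1/144 ≈ -0.0069444)
(u + C)*B(-9, -5) = (-89 - 1/144)*(-4 - 9) = -12817/144*(-13) = 166621/144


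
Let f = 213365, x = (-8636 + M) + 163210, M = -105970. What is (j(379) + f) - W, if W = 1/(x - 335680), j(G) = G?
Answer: 61360772545/287076 ≈ 2.1374e+5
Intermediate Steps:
x = 48604 (x = (-8636 - 105970) + 163210 = -114606 + 163210 = 48604)
W = -1/287076 (W = 1/(48604 - 335680) = 1/(-287076) = -1/287076 ≈ -3.4834e-6)
(j(379) + f) - W = (379 + 213365) - 1*(-1/287076) = 213744 + 1/287076 = 61360772545/287076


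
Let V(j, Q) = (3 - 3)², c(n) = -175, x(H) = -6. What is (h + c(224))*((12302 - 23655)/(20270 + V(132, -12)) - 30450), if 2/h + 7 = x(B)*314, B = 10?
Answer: 204259016344731/38330570 ≈ 5.3289e+6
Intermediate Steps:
V(j, Q) = 0 (V(j, Q) = 0² = 0)
h = -2/1891 (h = 2/(-7 - 6*314) = 2/(-7 - 1884) = 2/(-1891) = 2*(-1/1891) = -2/1891 ≈ -0.0010576)
(h + c(224))*((12302 - 23655)/(20270 + V(132, -12)) - 30450) = (-2/1891 - 175)*((12302 - 23655)/(20270 + 0) - 30450) = -330927*(-11353/20270 - 30450)/1891 = -330927/1891*(-617232853/20270) = 204259016344731/38330570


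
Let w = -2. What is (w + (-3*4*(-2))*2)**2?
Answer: 2116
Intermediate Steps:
(w + (-3*4*(-2))*2)**2 = (-2 + (-3*4*(-2))*2)**2 = (-2 - 12*(-2)*2)**2 = (-2 + 24*2)**2 = (-2 + 48)**2 = 46**2 = 2116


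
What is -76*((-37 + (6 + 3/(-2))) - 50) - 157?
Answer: 6113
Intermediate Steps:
-76*((-37 + (6 + 3/(-2))) - 50) - 157 = -76*((-37 + (6 - ½*3)) - 50) - 157 = -76*((-37 + (6 - 3/2)) - 50) - 157 = -76*((-37 + 9/2) - 50) - 157 = -76*(-65/2 - 50) - 157 = -76*(-165/2) - 157 = 6270 - 157 = 6113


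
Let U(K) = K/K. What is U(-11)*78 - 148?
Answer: -70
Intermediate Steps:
U(K) = 1
U(-11)*78 - 148 = 1*78 - 148 = 78 - 148 = -70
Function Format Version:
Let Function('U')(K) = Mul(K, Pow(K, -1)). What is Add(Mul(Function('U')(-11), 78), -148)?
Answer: -70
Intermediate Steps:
Function('U')(K) = 1
Add(Mul(Function('U')(-11), 78), -148) = Add(Mul(1, 78), -148) = Add(78, -148) = -70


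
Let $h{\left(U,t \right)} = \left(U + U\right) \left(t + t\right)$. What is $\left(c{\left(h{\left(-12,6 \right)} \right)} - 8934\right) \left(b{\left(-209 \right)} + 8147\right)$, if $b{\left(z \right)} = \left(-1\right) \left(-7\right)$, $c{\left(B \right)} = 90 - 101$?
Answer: $-72937530$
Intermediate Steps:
$h{\left(U,t \right)} = 4 U t$ ($h{\left(U,t \right)} = 2 U 2 t = 4 U t$)
$c{\left(B \right)} = -11$ ($c{\left(B \right)} = 90 - 101 = -11$)
$b{\left(z \right)} = 7$
$\left(c{\left(h{\left(-12,6 \right)} \right)} - 8934\right) \left(b{\left(-209 \right)} + 8147\right) = \left(-11 - 8934\right) \left(7 + 8147\right) = \left(-8945\right) 8154 = -72937530$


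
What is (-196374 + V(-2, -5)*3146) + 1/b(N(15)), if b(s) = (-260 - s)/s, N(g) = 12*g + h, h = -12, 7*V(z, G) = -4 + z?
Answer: -149104152/749 ≈ -1.9907e+5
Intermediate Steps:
V(z, G) = -4/7 + z/7 (V(z, G) = (-4 + z)/7 = -4/7 + z/7)
N(g) = -12 + 12*g (N(g) = 12*g - 12 = -12 + 12*g)
b(s) = (-260 - s)/s
(-196374 + V(-2, -5)*3146) + 1/b(N(15)) = (-196374 + (-4/7 + (1/7)*(-2))*3146) + 1/((-260 - (-12 + 12*15))/(-12 + 12*15)) = (-196374 + (-4/7 - 2/7)*3146) + 1/((-260 - (-12 + 180))/(-12 + 180)) = (-196374 - 6/7*3146) + 1/((-260 - 1*168)/168) = (-196374 - 18876/7) + 1/((-260 - 168)/168) = -1393494/7 + 1/((1/168)*(-428)) = -1393494/7 + 1/(-107/42) = -1393494/7 - 42/107 = -149104152/749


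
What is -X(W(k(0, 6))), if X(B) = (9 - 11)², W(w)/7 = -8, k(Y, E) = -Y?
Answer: -4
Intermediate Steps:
W(w) = -56 (W(w) = 7*(-8) = -56)
X(B) = 4 (X(B) = (-2)² = 4)
-X(W(k(0, 6))) = -1*4 = -4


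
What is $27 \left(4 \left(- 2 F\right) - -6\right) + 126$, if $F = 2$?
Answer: $-144$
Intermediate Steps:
$27 \left(4 \left(- 2 F\right) - -6\right) + 126 = 27 \left(4 \left(\left(-2\right) 2\right) - -6\right) + 126 = 27 \left(4 \left(-4\right) + 6\right) + 126 = 27 \left(-16 + 6\right) + 126 = 27 \left(-10\right) + 126 = -270 + 126 = -144$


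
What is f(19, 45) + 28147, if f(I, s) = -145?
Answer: 28002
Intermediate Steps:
f(19, 45) + 28147 = -145 + 28147 = 28002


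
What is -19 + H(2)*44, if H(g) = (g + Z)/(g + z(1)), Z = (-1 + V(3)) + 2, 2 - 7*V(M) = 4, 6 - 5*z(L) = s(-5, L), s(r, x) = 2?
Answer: 1159/49 ≈ 23.653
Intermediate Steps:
z(L) = ⅘ (z(L) = 6/5 - ⅕*2 = 6/5 - ⅖ = ⅘)
V(M) = -2/7 (V(M) = 2/7 - ⅐*4 = 2/7 - 4/7 = -2/7)
Z = 5/7 (Z = (-1 - 2/7) + 2 = -9/7 + 2 = 5/7 ≈ 0.71429)
H(g) = (5/7 + g)/(⅘ + g) (H(g) = (g + 5/7)/(g + ⅘) = (5/7 + g)/(⅘ + g))
-19 + H(2)*44 = -19 + (5*(5 + 7*2)/(7*(4 + 5*2)))*44 = -19 + (5*(5 + 14)/(7*(4 + 10)))*44 = -19 + ((5/7)*19/14)*44 = -19 + ((5/7)*(1/14)*19)*44 = -19 + (95/98)*44 = -19 + 2090/49 = 1159/49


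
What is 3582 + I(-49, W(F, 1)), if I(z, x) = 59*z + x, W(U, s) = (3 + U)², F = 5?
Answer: 755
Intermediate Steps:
I(z, x) = x + 59*z
3582 + I(-49, W(F, 1)) = 3582 + ((3 + 5)² + 59*(-49)) = 3582 + (8² - 2891) = 3582 + (64 - 2891) = 3582 - 2827 = 755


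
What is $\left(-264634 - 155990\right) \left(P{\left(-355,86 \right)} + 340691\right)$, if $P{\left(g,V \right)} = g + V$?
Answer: $-143189663328$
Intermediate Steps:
$P{\left(g,V \right)} = V + g$
$\left(-264634 - 155990\right) \left(P{\left(-355,86 \right)} + 340691\right) = \left(-264634 - 155990\right) \left(\left(86 - 355\right) + 340691\right) = - 420624 \left(-269 + 340691\right) = \left(-420624\right) 340422 = -143189663328$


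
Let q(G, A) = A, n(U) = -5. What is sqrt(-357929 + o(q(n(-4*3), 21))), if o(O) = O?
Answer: 2*I*sqrt(89477) ≈ 598.25*I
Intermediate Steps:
sqrt(-357929 + o(q(n(-4*3), 21))) = sqrt(-357929 + 21) = sqrt(-357908) = 2*I*sqrt(89477)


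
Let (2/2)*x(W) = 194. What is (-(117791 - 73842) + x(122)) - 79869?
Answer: -123624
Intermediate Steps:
x(W) = 194
(-(117791 - 73842) + x(122)) - 79869 = (-(117791 - 73842) + 194) - 79869 = (-1*43949 + 194) - 79869 = (-43949 + 194) - 79869 = -43755 - 79869 = -123624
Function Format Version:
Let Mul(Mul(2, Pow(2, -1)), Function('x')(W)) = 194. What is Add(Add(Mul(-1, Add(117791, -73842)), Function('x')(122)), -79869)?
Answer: -123624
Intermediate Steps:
Function('x')(W) = 194
Add(Add(Mul(-1, Add(117791, -73842)), Function('x')(122)), -79869) = Add(Add(Mul(-1, Add(117791, -73842)), 194), -79869) = Add(Add(Mul(-1, 43949), 194), -79869) = Add(Add(-43949, 194), -79869) = Add(-43755, -79869) = -123624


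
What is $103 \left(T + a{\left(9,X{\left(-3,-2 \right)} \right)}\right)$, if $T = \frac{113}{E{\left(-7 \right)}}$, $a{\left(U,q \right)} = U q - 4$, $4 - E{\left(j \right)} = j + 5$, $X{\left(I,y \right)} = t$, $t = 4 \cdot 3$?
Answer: $\frac{75911}{6} \approx 12652.0$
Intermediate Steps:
$t = 12$
$X{\left(I,y \right)} = 12$
$E{\left(j \right)} = -1 - j$ ($E{\left(j \right)} = 4 - \left(j + 5\right) = 4 - \left(5 + j\right) = -1 - j$)
$a{\left(U,q \right)} = -4 + U q$
$T = \frac{113}{6}$ ($T = \frac{113}{-1 - -7} = \frac{113}{-1 + 7} = \frac{113}{6} \approx 18.833$)
$103 \left(T + a{\left(9,X{\left(-3,-2 \right)} \right)}\right) = 103 \left(\frac{113}{6} + \left(-4 + 9 \cdot 12\right)\right) = 103 \left(\frac{113}{6} + \left(-4 + 108\right)\right) = 103 \left(\frac{113}{6} + 104\right) = 103 \cdot \frac{737}{6} = \frac{75911}{6}$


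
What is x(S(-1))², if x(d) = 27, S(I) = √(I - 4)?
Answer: 729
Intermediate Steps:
S(I) = √(-4 + I)
x(S(-1))² = 27² = 729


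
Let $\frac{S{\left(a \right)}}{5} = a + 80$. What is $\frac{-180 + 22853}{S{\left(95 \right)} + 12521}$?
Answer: $\frac{22673}{13396} \approx 1.6925$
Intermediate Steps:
$S{\left(a \right)} = 400 + 5 a$ ($S{\left(a \right)} = 5 \left(a + 80\right) = 5 \left(80 + a\right) = 400 + 5 a$)
$\frac{-180 + 22853}{S{\left(95 \right)} + 12521} = \frac{-180 + 22853}{\left(400 + 5 \cdot 95\right) + 12521} = \frac{22673}{\left(400 + 475\right) + 12521} = \frac{22673}{875 + 12521} = \frac{22673}{13396}$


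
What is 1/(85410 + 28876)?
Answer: 1/114286 ≈ 8.7500e-6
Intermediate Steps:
1/(85410 + 28876) = 1/114286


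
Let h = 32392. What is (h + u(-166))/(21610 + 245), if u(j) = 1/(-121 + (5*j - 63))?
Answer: 32845487/22160970 ≈ 1.4821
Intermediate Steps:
u(j) = 1/(-184 + 5*j) (u(j) = 1/(-121 + (-63 + 5*j)) = 1/(-184 + 5*j))
(h + u(-166))/(21610 + 245) = (32392 + 1/(-184 + 5*(-166)))/(21610 + 245) = (32392 + 1/(-184 - 830))/21855 = (32392 + 1/(-1014))*(1/21855) = (32392 - 1/1014)*(1/21855) = (32845487/1014)*(1/21855) = 32845487/22160970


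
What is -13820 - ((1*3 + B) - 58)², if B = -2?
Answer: -17069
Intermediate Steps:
-13820 - ((1*3 + B) - 58)² = -13820 - ((1*3 - 2) - 58)² = -13820 - ((3 - 2) - 58)² = -13820 - (1 - 58)² = -13820 - 1*(-57)² = -13820 - 1*3249 = -13820 - 3249 = -17069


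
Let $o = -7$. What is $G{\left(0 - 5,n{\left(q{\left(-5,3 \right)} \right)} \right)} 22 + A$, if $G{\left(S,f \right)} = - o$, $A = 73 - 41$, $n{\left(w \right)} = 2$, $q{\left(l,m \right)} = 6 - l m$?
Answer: $186$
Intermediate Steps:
$q{\left(l,m \right)} = 6 - l m$
$A = 32$ ($A = 73 - 41 = 32$)
$G{\left(S,f \right)} = 7$ ($G{\left(S,f \right)} = \left(-1\right) \left(-7\right) = 7$)
$G{\left(0 - 5,n{\left(q{\left(-5,3 \right)} \right)} \right)} 22 + A = 7 \cdot 22 + 32 = 154 + 32 = 186$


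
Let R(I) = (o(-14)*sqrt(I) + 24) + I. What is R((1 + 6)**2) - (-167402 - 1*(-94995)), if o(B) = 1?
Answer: 72487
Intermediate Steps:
R(I) = 24 + I + sqrt(I) (R(I) = (1*sqrt(I) + 24) + I = (sqrt(I) + 24) + I = (24 + sqrt(I)) + I = 24 + I + sqrt(I))
R((1 + 6)**2) - (-167402 - 1*(-94995)) = (24 + (1 + 6)**2 + sqrt((1 + 6)**2)) - (-167402 - 1*(-94995)) = (24 + 7**2 + sqrt(7**2)) - (-167402 + 94995) = (24 + 49 + sqrt(49)) - 1*(-72407) = (24 + 49 + 7) + 72407 = 80 + 72407 = 72487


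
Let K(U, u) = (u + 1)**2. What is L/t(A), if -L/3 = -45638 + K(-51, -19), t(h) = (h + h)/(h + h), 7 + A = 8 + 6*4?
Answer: 135942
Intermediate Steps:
A = 25 (A = -7 + (8 + 6*4) = -7 + (8 + 24) = -7 + 32 = 25)
t(h) = 1 (t(h) = (2*h)/((2*h)) = (2*h)*(1/(2*h)) = 1)
K(U, u) = (1 + u)**2
L = 135942 (L = -3*(-45638 + (1 - 19)**2) = -3*(-45638 + (-18)**2) = -3*(-45638 + 324) = -3*(-45314) = 135942)
L/t(A) = 135942/1 = 135942*1 = 135942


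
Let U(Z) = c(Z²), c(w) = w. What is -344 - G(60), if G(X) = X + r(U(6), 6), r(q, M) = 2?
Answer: -406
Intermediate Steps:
U(Z) = Z²
G(X) = 2 + X (G(X) = X + 2 = 2 + X)
-344 - G(60) = -344 - (2 + 60) = -344 - 1*62 = -344 - 62 = -406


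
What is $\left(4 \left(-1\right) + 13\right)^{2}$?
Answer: $81$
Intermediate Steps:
$\left(4 \left(-1\right) + 13\right)^{2} = \left(-4 + 13\right)^{2} = 9^{2} = 81$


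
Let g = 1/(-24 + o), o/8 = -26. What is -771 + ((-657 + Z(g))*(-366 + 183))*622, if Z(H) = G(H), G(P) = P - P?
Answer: 74782911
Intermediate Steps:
o = -208 (o = 8*(-26) = -208)
g = -1/232 (g = 1/(-24 - 208) = 1/(-232) = -1/232 ≈ -0.0043103)
G(P) = 0
Z(H) = 0
-771 + ((-657 + Z(g))*(-366 + 183))*622 = -771 + ((-657 + 0)*(-366 + 183))*622 = -771 - 657*(-183)*622 = -771 + 120231*622 = -771 + 74783682 = 74782911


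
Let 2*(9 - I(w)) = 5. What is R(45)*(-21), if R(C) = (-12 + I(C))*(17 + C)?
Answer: 7161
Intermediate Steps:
I(w) = 13/2 (I(w) = 9 - ½*5 = 9 - 5/2 = 13/2)
R(C) = -187/2 - 11*C/2 (R(C) = (-12 + 13/2)*(17 + C) = -11*(17 + C)/2 = -187/2 - 11*C/2)
R(45)*(-21) = (-187/2 - 11/2*45)*(-21) = (-187/2 - 495/2)*(-21) = -341*(-21) = 7161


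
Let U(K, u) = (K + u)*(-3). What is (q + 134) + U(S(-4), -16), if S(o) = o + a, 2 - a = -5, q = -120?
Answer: 53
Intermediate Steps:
a = 7 (a = 2 - 1*(-5) = 2 + 5 = 7)
S(o) = 7 + o (S(o) = o + 7 = 7 + o)
U(K, u) = -3*K - 3*u
(q + 134) + U(S(-4), -16) = (-120 + 134) + (-3*(7 - 4) - 3*(-16)) = 14 + (-3*3 + 48) = 14 + (-9 + 48) = 14 + 39 = 53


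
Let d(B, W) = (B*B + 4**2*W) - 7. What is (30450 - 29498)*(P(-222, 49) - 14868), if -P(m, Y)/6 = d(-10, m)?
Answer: 5603472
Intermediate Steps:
d(B, W) = -7 + B**2 + 16*W (d(B, W) = (B**2 + 16*W) - 7 = -7 + B**2 + 16*W)
P(m, Y) = -558 - 96*m (P(m, Y) = -6*(-7 + (-10)**2 + 16*m) = -6*(-7 + 100 + 16*m) = -6*(93 + 16*m) = -558 - 96*m)
(30450 - 29498)*(P(-222, 49) - 14868) = (30450 - 29498)*((-558 - 96*(-222)) - 14868) = 952*((-558 + 21312) - 14868) = 952*(20754 - 14868) = 952*5886 = 5603472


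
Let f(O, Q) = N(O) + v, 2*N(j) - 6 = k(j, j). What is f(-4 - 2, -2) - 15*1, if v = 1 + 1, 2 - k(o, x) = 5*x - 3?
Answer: 15/2 ≈ 7.5000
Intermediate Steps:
k(o, x) = 5 - 5*x (k(o, x) = 2 - (5*x - 3) = 2 - (-3 + 5*x) = 2 + (3 - 5*x) = 5 - 5*x)
N(j) = 11/2 - 5*j/2 (N(j) = 3 + (5 - 5*j)/2 = 3 + (5/2 - 5*j/2) = 11/2 - 5*j/2)
v = 2
f(O, Q) = 15/2 - 5*O/2 (f(O, Q) = (11/2 - 5*O/2) + 2 = 15/2 - 5*O/2)
f(-4 - 2, -2) - 15*1 = (15/2 - 5*(-4 - 2)/2) - 15*1 = (15/2 - 5/2*(-6)) - 15 = (15/2 + 15) - 15 = 45/2 - 15 = 15/2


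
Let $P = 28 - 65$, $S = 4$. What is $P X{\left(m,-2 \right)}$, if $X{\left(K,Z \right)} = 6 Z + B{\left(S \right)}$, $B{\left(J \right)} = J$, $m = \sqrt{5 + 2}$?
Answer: $296$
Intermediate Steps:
$m = \sqrt{7} \approx 2.6458$
$X{\left(K,Z \right)} = 4 + 6 Z$ ($X{\left(K,Z \right)} = 6 Z + 4 = 4 + 6 Z$)
$P = -37$ ($P = 28 - 65 = -37$)
$P X{\left(m,-2 \right)} = - 37 \left(4 + 6 \left(-2\right)\right) = - 37 \left(4 - 12\right) = \left(-37\right) \left(-8\right) = 296$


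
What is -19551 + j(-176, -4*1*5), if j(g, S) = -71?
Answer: -19622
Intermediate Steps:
-19551 + j(-176, -4*1*5) = -19551 - 71 = -19622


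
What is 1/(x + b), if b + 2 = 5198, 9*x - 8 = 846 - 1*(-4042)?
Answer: 1/5740 ≈ 0.00017422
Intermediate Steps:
x = 544 (x = 8/9 + (846 - 1*(-4042))/9 = 8/9 + (846 + 4042)/9 = 8/9 + (⅑)*4888 = 8/9 + 4888/9 = 544)
b = 5196 (b = -2 + 5198 = 5196)
1/(x + b) = 1/(544 + 5196) = 1/5740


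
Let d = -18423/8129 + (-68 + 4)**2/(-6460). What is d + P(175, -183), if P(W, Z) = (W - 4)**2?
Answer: 383847566494/13128335 ≈ 29238.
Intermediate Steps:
P(W, Z) = (-4 + W)**2
d = -38077241/13128335 (d = -18423*1/8129 + (-64)**2*(-1/6460) = -18423/8129 + 4096*(-1/6460) = -18423/8129 - 1024/1615 = -38077241/13128335 ≈ -2.9004)
d + P(175, -183) = -38077241/13128335 + (-4 + 175)**2 = -38077241/13128335 + 171**2 = -38077241/13128335 + 29241 = 383847566494/13128335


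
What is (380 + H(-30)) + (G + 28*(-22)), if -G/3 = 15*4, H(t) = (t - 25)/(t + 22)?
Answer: -3273/8 ≈ -409.13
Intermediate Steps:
H(t) = (-25 + t)/(22 + t)
G = -180 (G = -45*4 = -3*60 = -180)
(380 + H(-30)) + (G + 28*(-22)) = (380 + (-25 - 30)/(22 - 30)) + (-180 + 28*(-22)) = (380 - 55/(-8)) + (-180 - 616) = (380 - 1/8*(-55)) - 796 = (380 + 55/8) - 796 = 3095/8 - 796 = -3273/8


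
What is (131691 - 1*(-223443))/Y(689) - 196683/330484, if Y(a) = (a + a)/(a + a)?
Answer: 117365908173/330484 ≈ 3.5513e+5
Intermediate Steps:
Y(a) = 1 (Y(a) = (2*a)/((2*a)) = (2*a)*(1/(2*a)) = 1)
(131691 - 1*(-223443))/Y(689) - 196683/330484 = (131691 - 1*(-223443))/1 - 196683/330484 = (131691 + 223443)*1 - 196683*1/330484 = 355134*1 - 196683/330484 = 355134 - 196683/330484 = 117365908173/330484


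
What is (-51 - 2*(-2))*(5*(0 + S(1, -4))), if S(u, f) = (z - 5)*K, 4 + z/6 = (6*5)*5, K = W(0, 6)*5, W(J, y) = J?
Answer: 0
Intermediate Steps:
K = 0 (K = 0*5 = 0)
z = 876 (z = -24 + 6*((6*5)*5) = -24 + 6*(30*5) = -24 + 6*150 = -24 + 900 = 876)
S(u, f) = 0 (S(u, f) = (876 - 5)*0 = 871*0 = 0)
(-51 - 2*(-2))*(5*(0 + S(1, -4))) = (-51 - 2*(-2))*(5*(0 + 0)) = (-51 + 4)*(5*0) = -47*0 = 0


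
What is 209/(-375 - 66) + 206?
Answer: 90637/441 ≈ 205.53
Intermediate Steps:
209/(-375 - 66) + 206 = 209/(-441) + 206 = -1/441*209 + 206 = -209/441 + 206 = 90637/441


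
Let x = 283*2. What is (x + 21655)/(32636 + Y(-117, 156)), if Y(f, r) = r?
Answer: 22221/32792 ≈ 0.67764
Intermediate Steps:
x = 566
(x + 21655)/(32636 + Y(-117, 156)) = (566 + 21655)/(32636 + 156) = 22221/32792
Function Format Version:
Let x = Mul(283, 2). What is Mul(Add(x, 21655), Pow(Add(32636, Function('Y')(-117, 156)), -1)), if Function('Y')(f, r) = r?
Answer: Rational(22221, 32792) ≈ 0.67764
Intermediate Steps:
x = 566
Mul(Add(x, 21655), Pow(Add(32636, Function('Y')(-117, 156)), -1)) = Mul(Add(566, 21655), Pow(Add(32636, 156), -1)) = Mul(22221, Pow(32792, -1)) = Mul(22221, Rational(1, 32792)) = Rational(22221, 32792)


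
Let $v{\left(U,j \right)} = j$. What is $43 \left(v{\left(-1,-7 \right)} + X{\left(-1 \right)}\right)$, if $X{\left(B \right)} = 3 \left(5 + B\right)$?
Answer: $215$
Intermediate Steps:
$X{\left(B \right)} = 15 + 3 B$
$43 \left(v{\left(-1,-7 \right)} + X{\left(-1 \right)}\right) = 43 \left(-7 + \left(15 + 3 \left(-1\right)\right)\right) = 43 \left(-7 + \left(15 - 3\right)\right) = 43 \left(-7 + 12\right) = 43 \cdot 5 = 215$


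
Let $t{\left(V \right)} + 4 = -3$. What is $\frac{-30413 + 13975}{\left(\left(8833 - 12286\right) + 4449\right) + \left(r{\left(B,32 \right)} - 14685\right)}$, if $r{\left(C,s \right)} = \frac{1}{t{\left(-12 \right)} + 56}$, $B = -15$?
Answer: $\frac{402731}{335380} \approx 1.2008$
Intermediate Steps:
$t{\left(V \right)} = -7$ ($t{\left(V \right)} = -4 - 3 = -7$)
$r{\left(C,s \right)} = \frac{1}{49}$ ($r{\left(C,s \right)} = \frac{1}{-7 + 56} = \frac{1}{49}$)
$\frac{-30413 + 13975}{\left(\left(8833 - 12286\right) + 4449\right) + \left(r{\left(B,32 \right)} - 14685\right)} = \frac{-30413 + 13975}{\left(\left(8833 - 12286\right) + 4449\right) + \left(\frac{1}{49} - 14685\right)} = - \frac{16438}{\left(-3453 + 4449\right) + \left(\frac{1}{49} - 14685\right)} = - \frac{16438}{996 - \frac{719564}{49}} = - \frac{16438}{- \frac{670760}{49}} = \left(-16438\right) \left(- \frac{49}{670760}\right) = \frac{402731}{335380}$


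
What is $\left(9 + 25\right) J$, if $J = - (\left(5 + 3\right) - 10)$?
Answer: $68$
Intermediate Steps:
$J = 2$ ($J = - (8 - 10) = \left(-1\right) \left(-2\right) = 2$)
$\left(9 + 25\right) J = \left(9 + 25\right) 2 = 34 \cdot 2 = 68$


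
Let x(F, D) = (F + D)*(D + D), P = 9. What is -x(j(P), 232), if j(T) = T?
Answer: -111824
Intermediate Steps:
x(F, D) = 2*D*(D + F) (x(F, D) = (D + F)*(2*D) = 2*D*(D + F))
-x(j(P), 232) = -2*232*(232 + 9) = -2*232*241 = -1*111824 = -111824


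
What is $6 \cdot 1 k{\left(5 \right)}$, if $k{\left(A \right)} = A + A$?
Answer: $60$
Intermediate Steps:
$k{\left(A \right)} = 2 A$
$6 \cdot 1 k{\left(5 \right)} = 6 \cdot 1 \cdot 2 \cdot 5 = 6 \cdot 10 = 60$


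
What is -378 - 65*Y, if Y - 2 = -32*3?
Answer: 5732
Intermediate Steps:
Y = -94 (Y = 2 - 32*3 = 2 - 96 = -94)
-378 - 65*Y = -378 - 65*(-94) = -378 + 6110 = 5732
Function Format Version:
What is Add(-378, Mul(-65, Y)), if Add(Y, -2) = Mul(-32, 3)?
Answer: 5732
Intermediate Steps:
Y = -94 (Y = Add(2, Mul(-32, 3)) = Add(2, -96) = -94)
Add(-378, Mul(-65, Y)) = Add(-378, Mul(-65, -94)) = Add(-378, 6110) = 5732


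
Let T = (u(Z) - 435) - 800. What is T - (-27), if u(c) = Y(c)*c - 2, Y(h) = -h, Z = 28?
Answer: -1994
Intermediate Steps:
u(c) = -2 - c**2 (u(c) = (-c)*c - 2 = -c**2 - 2 = -2 - c**2)
T = -2021 (T = ((-2 - 1*28**2) - 435) - 800 = ((-2 - 1*784) - 435) - 800 = ((-2 - 784) - 435) - 800 = (-786 - 435) - 800 = -1221 - 800 = -2021)
T - (-27) = -2021 - (-27) = -2021 - 1*(-27) = -2021 + 27 = -1994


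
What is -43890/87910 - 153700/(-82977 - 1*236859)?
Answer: -13145876/702919569 ≈ -0.018702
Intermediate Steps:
-43890/87910 - 153700/(-82977 - 1*236859) = -43890*1/87910 - 153700/(-82977 - 236859) = -4389/8791 - 153700/(-319836) = -4389/8791 - 153700*(-1/319836) = -4389/8791 + 38425/79959 = -13145876/702919569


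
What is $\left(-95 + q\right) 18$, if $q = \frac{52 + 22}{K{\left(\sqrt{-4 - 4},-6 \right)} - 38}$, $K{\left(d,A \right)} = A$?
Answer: $- \frac{19143}{11} \approx -1740.3$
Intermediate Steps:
$q = - \frac{37}{22}$ ($q = \frac{52 + 22}{-6 - 38} = \frac{74}{-44} = 74 \left(- \frac{1}{44}\right) = - \frac{37}{22} \approx -1.6818$)
$\left(-95 + q\right) 18 = \left(-95 - \frac{37}{22}\right) 18 = \left(- \frac{2127}{22}\right) 18 = - \frac{19143}{11}$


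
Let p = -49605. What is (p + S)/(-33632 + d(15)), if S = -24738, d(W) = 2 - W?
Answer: 24781/11215 ≈ 2.2096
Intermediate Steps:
(p + S)/(-33632 + d(15)) = (-49605 - 24738)/(-33632 + (2 - 1*15)) = -74343/(-33632 + (2 - 15)) = -74343/(-33632 - 13) = -74343/(-33645) = -74343*(-1/33645) = 24781/11215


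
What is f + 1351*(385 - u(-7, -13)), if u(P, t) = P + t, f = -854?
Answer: 546301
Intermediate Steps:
f + 1351*(385 - u(-7, -13)) = -854 + 1351*(385 - (-7 - 13)) = -854 + 1351*(385 - 1*(-20)) = -854 + 1351*(385 + 20) = -854 + 1351*405 = -854 + 547155 = 546301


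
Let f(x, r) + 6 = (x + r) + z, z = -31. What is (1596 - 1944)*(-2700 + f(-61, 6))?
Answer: 971616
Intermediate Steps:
f(x, r) = -37 + r + x (f(x, r) = -6 + ((x + r) - 31) = -6 + ((r + x) - 31) = -6 + (-31 + r + x) = -37 + r + x)
(1596 - 1944)*(-2700 + f(-61, 6)) = (1596 - 1944)*(-2700 + (-37 + 6 - 61)) = -348*(-2700 - 92) = -348*(-2792) = 971616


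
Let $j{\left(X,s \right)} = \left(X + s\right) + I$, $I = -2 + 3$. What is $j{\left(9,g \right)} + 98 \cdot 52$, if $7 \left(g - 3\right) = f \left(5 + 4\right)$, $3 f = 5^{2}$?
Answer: $\frac{35838}{7} \approx 5119.7$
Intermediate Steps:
$f = \frac{25}{3}$ ($f = \frac{5^{2}}{3} = \frac{1}{3} \cdot 25 = \frac{25}{3} \approx 8.3333$)
$g = \frac{96}{7}$ ($g = 3 + \frac{\frac{25}{3} \left(5 + 4\right)}{7} = 3 + \frac{\frac{25}{3} \cdot 9}{7} = 3 + \frac{1}{7} \cdot 75 = 3 + \frac{75}{7} = \frac{96}{7} \approx 13.714$)
$I = 1$
$j{\left(X,s \right)} = 1 + X + s$ ($j{\left(X,s \right)} = \left(X + s\right) + 1 = 1 + X + s$)
$j{\left(9,g \right)} + 98 \cdot 52 = \left(1 + 9 + \frac{96}{7}\right) + 98 \cdot 52 = \frac{166}{7} + 5096 = \frac{35838}{7}$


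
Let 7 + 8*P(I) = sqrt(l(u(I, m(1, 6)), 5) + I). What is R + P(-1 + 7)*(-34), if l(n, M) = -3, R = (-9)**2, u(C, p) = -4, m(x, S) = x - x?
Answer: 443/4 - 17*sqrt(3)/4 ≈ 103.39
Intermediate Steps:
m(x, S) = 0
R = 81
P(I) = -7/8 + sqrt(-3 + I)/8
R + P(-1 + 7)*(-34) = 81 + (-7/8 + sqrt(-3 + (-1 + 7))/8)*(-34) = 81 + (-7/8 + sqrt(-3 + 6)/8)*(-34) = 81 + (-7/8 + sqrt(3)/8)*(-34) = 81 + (119/4 - 17*sqrt(3)/4) = 443/4 - 17*sqrt(3)/4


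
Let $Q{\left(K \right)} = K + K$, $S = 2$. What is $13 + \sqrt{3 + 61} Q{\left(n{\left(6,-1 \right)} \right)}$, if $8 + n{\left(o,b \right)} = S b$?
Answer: $-147$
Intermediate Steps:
$n{\left(o,b \right)} = -8 + 2 b$
$Q{\left(K \right)} = 2 K$
$13 + \sqrt{3 + 61} Q{\left(n{\left(6,-1 \right)} \right)} = 13 + \sqrt{3 + 61} \cdot 2 \left(-8 + 2 \left(-1\right)\right) = 13 + \sqrt{64} \cdot 2 \left(-8 - 2\right) = 13 + 8 \cdot 2 \left(-10\right) = 13 + 8 \left(-20\right) = 13 - 160 = -147$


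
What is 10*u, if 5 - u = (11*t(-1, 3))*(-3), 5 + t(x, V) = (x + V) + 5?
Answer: 710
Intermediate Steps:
t(x, V) = V + x (t(x, V) = -5 + ((x + V) + 5) = -5 + ((V + x) + 5) = -5 + (5 + V + x) = V + x)
u = 71 (u = 5 - 11*(3 - 1)*(-3) = 5 - 11*2*(-3) = 5 - 22*(-3) = 5 - 1*(-66) = 5 + 66 = 71)
10*u = 10*71 = 710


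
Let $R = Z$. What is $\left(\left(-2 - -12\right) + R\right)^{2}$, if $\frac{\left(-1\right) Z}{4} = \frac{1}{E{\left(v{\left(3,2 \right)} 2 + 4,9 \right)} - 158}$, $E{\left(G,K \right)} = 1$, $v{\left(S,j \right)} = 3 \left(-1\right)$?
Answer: $\frac{2477476}{24649} \approx 100.51$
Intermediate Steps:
$v{\left(S,j \right)} = -3$
$Z = \frac{4}{157}$ ($Z = - \frac{4}{1 - 158} = - \frac{4}{-157} = \left(-4\right) \left(- \frac{1}{157}\right) = \frac{4}{157} \approx 0.025478$)
$R = \frac{4}{157} \approx 0.025478$
$\left(\left(-2 - -12\right) + R\right)^{2} = \left(\left(-2 - -12\right) + \frac{4}{157}\right)^{2} = \left(\left(-2 + 12\right) + \frac{4}{157}\right)^{2} = \left(10 + \frac{4}{157}\right)^{2} = \left(\frac{1574}{157}\right)^{2} = \frac{2477476}{24649}$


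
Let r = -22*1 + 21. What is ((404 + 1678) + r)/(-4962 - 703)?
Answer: -2081/5665 ≈ -0.36734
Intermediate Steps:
r = -1 (r = -22 + 21 = -1)
((404 + 1678) + r)/(-4962 - 703) = ((404 + 1678) - 1)/(-4962 - 703) = (2082 - 1)/(-5665) = 2081*(-1/5665) = -2081/5665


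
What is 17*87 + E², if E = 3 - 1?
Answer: 1483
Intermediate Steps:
E = 2
17*87 + E² = 17*87 + 2² = 1479 + 4 = 1483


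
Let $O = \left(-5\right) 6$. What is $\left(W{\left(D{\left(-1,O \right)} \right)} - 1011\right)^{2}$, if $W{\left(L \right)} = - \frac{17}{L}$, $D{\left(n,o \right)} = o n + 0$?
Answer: $\frac{920940409}{900} \approx 1.0233 \cdot 10^{6}$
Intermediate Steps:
$O = -30$
$D{\left(n,o \right)} = n o$ ($D{\left(n,o \right)} = n o + 0 = n o$)
$\left(W{\left(D{\left(-1,O \right)} \right)} - 1011\right)^{2} = \left(- \frac{17}{\left(-1\right) \left(-30\right)} - 1011\right)^{2} = \left(- \frac{17}{30} - 1011\right)^{2} = \left(- \frac{30347}{30}\right)^{2} = \frac{920940409}{900}$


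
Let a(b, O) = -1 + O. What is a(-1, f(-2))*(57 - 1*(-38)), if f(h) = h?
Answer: -285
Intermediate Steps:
a(-1, f(-2))*(57 - 1*(-38)) = (-1 - 2)*(57 - 1*(-38)) = -3*(57 + 38) = -3*95 = -285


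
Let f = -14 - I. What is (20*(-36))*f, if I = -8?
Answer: 4320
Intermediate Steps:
f = -6 (f = -14 - 1*(-8) = -14 + 8 = -6)
(20*(-36))*f = (20*(-36))*(-6) = -720*(-6) = 4320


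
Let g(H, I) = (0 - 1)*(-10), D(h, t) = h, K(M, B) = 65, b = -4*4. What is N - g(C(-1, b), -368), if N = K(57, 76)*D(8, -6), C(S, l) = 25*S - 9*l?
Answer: 510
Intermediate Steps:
b = -16
C(S, l) = -9*l + 25*S
N = 520 (N = 65*8 = 520)
g(H, I) = 10 (g(H, I) = -1*(-10) = 10)
N - g(C(-1, b), -368) = 520 - 1*10 = 520 - 10 = 510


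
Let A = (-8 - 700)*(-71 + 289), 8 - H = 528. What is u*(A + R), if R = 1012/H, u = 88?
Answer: -882858812/65 ≈ -1.3582e+7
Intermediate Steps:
H = -520 (H = 8 - 1*528 = 8 - 528 = -520)
A = -154344 (A = -708*218 = -154344)
R = -253/130 (R = 1012/(-520) = 1012*(-1/520) = -253/130 ≈ -1.9462)
u*(A + R) = 88*(-154344 - 253/130) = 88*(-20064973/130) = -882858812/65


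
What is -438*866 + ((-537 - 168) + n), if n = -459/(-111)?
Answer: -14060328/37 ≈ -3.8001e+5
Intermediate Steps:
n = 153/37 (n = -459*(-1/111) = 153/37 ≈ 4.1351)
-438*866 + ((-537 - 168) + n) = -438*866 + ((-537 - 168) + 153/37) = -379308 + (-705 + 153/37) = -379308 - 25932/37 = -14060328/37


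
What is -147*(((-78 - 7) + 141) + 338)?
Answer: -57918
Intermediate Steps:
-147*(((-78 - 7) + 141) + 338) = -147*((-85 + 141) + 338) = -147*(56 + 338) = -147*394 = -57918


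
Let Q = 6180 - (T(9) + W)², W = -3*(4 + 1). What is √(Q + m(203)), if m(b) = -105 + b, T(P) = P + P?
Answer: √6269 ≈ 79.177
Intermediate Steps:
T(P) = 2*P
W = -15 (W = -3*5 = -15)
Q = 6171 (Q = 6180 - (2*9 - 15)² = 6180 - (18 - 15)² = 6180 - 1*3² = 6180 - 1*9 = 6180 - 9 = 6171)
√(Q + m(203)) = √(6171 + (-105 + 203)) = √(6171 + 98) = √6269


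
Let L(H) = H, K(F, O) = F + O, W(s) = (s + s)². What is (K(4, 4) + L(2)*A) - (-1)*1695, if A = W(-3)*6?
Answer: 2135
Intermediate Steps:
W(s) = 4*s² (W(s) = (2*s)² = 4*s²)
A = 216 (A = (4*(-3)²)*6 = (4*9)*6 = 36*6 = 216)
(K(4, 4) + L(2)*A) - (-1)*1695 = ((4 + 4) + 2*216) - (-1)*1695 = (8 + 432) - 1*(-1695) = 440 + 1695 = 2135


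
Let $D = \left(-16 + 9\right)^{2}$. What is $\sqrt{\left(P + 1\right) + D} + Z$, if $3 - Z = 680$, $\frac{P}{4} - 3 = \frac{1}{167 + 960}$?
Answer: $-677 + \frac{\sqrt{1607194}}{161} \approx -669.13$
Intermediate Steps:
$P = \frac{13528}{1127}$ ($P = 12 + \frac{4}{167 + 960} = 12 + \frac{4}{1127} = \frac{13528}{1127} \approx 12.004$)
$Z = -677$ ($Z = 3 - 680 = -677$)
$D = 49$ ($D = \left(-7\right)^{2} = 49$)
$\sqrt{\left(P + 1\right) + D} + Z = \sqrt{\left(\frac{13528}{1127} + 1\right) + 49} - 677 = \sqrt{\frac{14655}{1127} + 49} - 677 = \sqrt{\frac{69878}{1127}} - 677 = \frac{\sqrt{1607194}}{161} - 677 = -677 + \frac{\sqrt{1607194}}{161}$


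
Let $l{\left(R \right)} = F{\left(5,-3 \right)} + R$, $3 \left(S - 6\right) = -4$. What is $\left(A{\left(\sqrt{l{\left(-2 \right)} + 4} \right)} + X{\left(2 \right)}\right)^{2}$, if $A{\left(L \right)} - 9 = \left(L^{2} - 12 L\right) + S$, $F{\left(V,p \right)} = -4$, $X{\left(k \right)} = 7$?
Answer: $\frac{544}{9} - 448 i \sqrt{2} \approx 60.444 - 633.57 i$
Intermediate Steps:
$S = \frac{14}{3}$ ($S = 6 + \frac{1}{3} \left(-4\right) = 6 - \frac{4}{3} = \frac{14}{3} \approx 4.6667$)
$l{\left(R \right)} = -4 + R$
$A{\left(L \right)} = \frac{41}{3} + L^{2} - 12 L$ ($A{\left(L \right)} = 9 + \left(\left(L^{2} - 12 L\right) + \frac{14}{3}\right) = 9 + \left(\frac{14}{3} + L^{2} - 12 L\right) = \frac{41}{3} + L^{2} - 12 L$)
$\left(A{\left(\sqrt{l{\left(-2 \right)} + 4} \right)} + X{\left(2 \right)}\right)^{2} = \left(\left(\frac{41}{3} + \left(\sqrt{\left(-4 - 2\right) + 4}\right)^{2} - 12 \sqrt{\left(-4 - 2\right) + 4}\right) + 7\right)^{2} = \left(\left(\frac{41}{3} + \left(\sqrt{-6 + 4}\right)^{2} - 12 \sqrt{-6 + 4}\right) + 7\right)^{2} = \left(\left(\frac{41}{3} + \left(\sqrt{-2}\right)^{2} - 12 \sqrt{-2}\right) + 7\right)^{2} = \left(\left(\frac{41}{3} + \left(i \sqrt{2}\right)^{2} - 12 i \sqrt{2}\right) + 7\right)^{2} = \left(\left(\frac{41}{3} - 2 - 12 i \sqrt{2}\right) + 7\right)^{2} = \left(\left(\frac{35}{3} - 12 i \sqrt{2}\right) + 7\right)^{2} = \left(\frac{56}{3} - 12 i \sqrt{2}\right)^{2}$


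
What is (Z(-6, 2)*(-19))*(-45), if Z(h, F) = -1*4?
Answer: -3420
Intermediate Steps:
Z(h, F) = -4
(Z(-6, 2)*(-19))*(-45) = -4*(-19)*(-45) = 76*(-45) = -3420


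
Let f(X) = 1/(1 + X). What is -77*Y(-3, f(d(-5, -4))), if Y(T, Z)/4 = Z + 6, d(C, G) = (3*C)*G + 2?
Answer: -16676/9 ≈ -1852.9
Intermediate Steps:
d(C, G) = 2 + 3*C*G (d(C, G) = 3*C*G + 2 = 2 + 3*C*G)
Y(T, Z) = 24 + 4*Z (Y(T, Z) = 4*(Z + 6) = 4*(6 + Z) = 24 + 4*Z)
-77*Y(-3, f(d(-5, -4))) = -77*(24 + 4/(1 + (2 + 3*(-5)*(-4)))) = -77*(24 + 4/(1 + (2 + 60))) = -77*(24 + 4/(1 + 62)) = -77*(24 + 4/63) = -77*1516/63 = -16676/9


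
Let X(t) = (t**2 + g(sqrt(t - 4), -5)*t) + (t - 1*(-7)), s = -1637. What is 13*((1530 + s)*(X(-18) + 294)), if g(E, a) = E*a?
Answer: -844337 - 125190*I*sqrt(22) ≈ -8.4434e+5 - 5.8719e+5*I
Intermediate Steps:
X(t) = 7 + t + t**2 - 5*t*sqrt(-4 + t) (X(t) = (t**2 + (sqrt(t - 4)*(-5))*t) + (t - 1*(-7)) = (t**2 + (sqrt(-4 + t)*(-5))*t) + (t + 7) = (t**2 + (-5*sqrt(-4 + t))*t) + (7 + t) = (t**2 - 5*t*sqrt(-4 + t)) + (7 + t) = 7 + t + t**2 - 5*t*sqrt(-4 + t))
13*((1530 + s)*(X(-18) + 294)) = 13*((1530 - 1637)*((7 - 18 + (-18)**2 - 5*(-18)*sqrt(-4 - 18)) + 294)) = 13*(-107*((7 - 18 + 324 - 5*(-18)*sqrt(-22)) + 294)) = 13*(-107*((7 - 18 + 324 - 5*(-18)*I*sqrt(22)) + 294)) = 13*(-107*((7 - 18 + 324 + 90*I*sqrt(22)) + 294)) = 13*(-107*((313 + 90*I*sqrt(22)) + 294)) = 13*(-107*(607 + 90*I*sqrt(22))) = 13*(-64949 - 9630*I*sqrt(22)) = -844337 - 125190*I*sqrt(22)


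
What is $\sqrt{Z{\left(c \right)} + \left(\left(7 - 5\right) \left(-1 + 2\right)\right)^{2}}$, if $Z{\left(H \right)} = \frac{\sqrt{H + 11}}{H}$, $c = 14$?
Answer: $\frac{\sqrt{854}}{14} \approx 2.0874$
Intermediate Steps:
$Z{\left(H \right)} = \frac{\sqrt{11 + H}}{H}$
$\sqrt{Z{\left(c \right)} + \left(\left(7 - 5\right) \left(-1 + 2\right)\right)^{2}} = \sqrt{\frac{\sqrt{11 + 14}}{14} + \left(\left(7 - 5\right) \left(-1 + 2\right)\right)^{2}} = \sqrt{\frac{\sqrt{25}}{14} + \left(2 \cdot 1\right)^{2}} = \sqrt{\frac{1}{14} \cdot 5 + 2^{2}} = \sqrt{\frac{5}{14} + 4} = \sqrt{\frac{61}{14}} = \frac{\sqrt{854}}{14}$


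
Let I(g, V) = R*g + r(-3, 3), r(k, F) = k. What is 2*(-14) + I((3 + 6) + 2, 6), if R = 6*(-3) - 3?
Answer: -262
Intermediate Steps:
R = -21 (R = -18 - 3 = -21)
I(g, V) = -3 - 21*g (I(g, V) = -21*g - 3 = -3 - 21*g)
2*(-14) + I((3 + 6) + 2, 6) = 2*(-14) + (-3 - 21*((3 + 6) + 2)) = -28 + (-3 - 21*(9 + 2)) = -28 + (-3 - 21*11) = -28 + (-3 - 231) = -28 - 234 = -262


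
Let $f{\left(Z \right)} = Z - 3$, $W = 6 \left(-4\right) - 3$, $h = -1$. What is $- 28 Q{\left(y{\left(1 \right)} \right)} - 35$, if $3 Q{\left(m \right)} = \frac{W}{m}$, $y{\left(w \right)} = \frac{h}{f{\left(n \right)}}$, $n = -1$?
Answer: $973$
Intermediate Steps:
$W = -27$ ($W = -24 - 3 = -27$)
$f{\left(Z \right)} = -3 + Z$
$y{\left(w \right)} = \frac{1}{4}$ ($y{\left(w \right)} = - \frac{1}{-3 - 1} = - \frac{1}{-4} = \left(-1\right) \left(- \frac{1}{4}\right) = \frac{1}{4}$)
$Q{\left(m \right)} = - \frac{9}{m}$ ($Q{\left(m \right)} = \frac{\left(-27\right) \frac{1}{m}}{3} = - \frac{9}{m}$)
$- 28 Q{\left(y{\left(1 \right)} \right)} - 35 = - 28 \left(- 9 \frac{1}{\frac{1}{4}}\right) - 35 = - 28 \left(\left(-9\right) 4\right) - 35 = \left(-28\right) \left(-36\right) - 35 = 1008 - 35 = 973$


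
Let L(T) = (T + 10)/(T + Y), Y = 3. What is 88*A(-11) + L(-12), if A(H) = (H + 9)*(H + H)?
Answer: 34850/9 ≈ 3872.2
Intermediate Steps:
A(H) = 2*H*(9 + H) (A(H) = (9 + H)*(2*H) = 2*H*(9 + H))
L(T) = (10 + T)/(3 + T) (L(T) = (T + 10)/(T + 3) = (10 + T)/(3 + T))
88*A(-11) + L(-12) = 88*(2*(-11)*(9 - 11)) + (10 - 12)/(3 - 12) = 88*(2*(-11)*(-2)) - 2/(-9) = 88*44 - 1/9*(-2) = 3872 + 2/9 = 34850/9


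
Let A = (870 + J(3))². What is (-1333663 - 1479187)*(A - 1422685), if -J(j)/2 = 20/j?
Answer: 17437602555250/9 ≈ 1.9375e+12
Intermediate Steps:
J(j) = -40/j
A = 6604900/9 (A = (870 - 40/3)² = (2570/3)² = 6604900/9 ≈ 7.3388e+5)
(-1333663 - 1479187)*(A - 1422685) = (-1333663 - 1479187)*(6604900/9 - 1422685) = -2812850*(-6199265/9) = 17437602555250/9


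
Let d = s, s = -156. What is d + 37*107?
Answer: 3803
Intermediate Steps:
d = -156
d + 37*107 = -156 + 37*107 = -156 + 3959 = 3803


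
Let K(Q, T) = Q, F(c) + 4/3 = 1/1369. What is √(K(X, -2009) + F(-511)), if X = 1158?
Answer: √14251299/111 ≈ 34.010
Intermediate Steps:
F(c) = -5473/4107 (F(c) = -4/3 + 1/1369 = -5473/4107)
√(K(X, -2009) + F(-511)) = √(1158 - 5473/4107) = √(4750433/4107) = √14251299/111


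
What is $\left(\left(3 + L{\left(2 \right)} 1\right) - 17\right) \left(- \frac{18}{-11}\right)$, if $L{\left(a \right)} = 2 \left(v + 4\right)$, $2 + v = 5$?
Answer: $0$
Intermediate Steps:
$v = 3$ ($v = -2 + 5 = 3$)
$L{\left(a \right)} = 14$ ($L{\left(a \right)} = 2 \left(3 + 4\right) = 2 \cdot 7 = 14$)
$\left(\left(3 + L{\left(2 \right)} 1\right) - 17\right) \left(- \frac{18}{-11}\right) = \left(\left(3 + 14 \cdot 1\right) - 17\right) \left(- \frac{18}{-11}\right) = \left(\left(3 + 14\right) - 17\right) \left(\left(-18\right) \left(- \frac{1}{11}\right)\right) = \left(17 - 17\right) \frac{18}{11} = 0 \cdot \frac{18}{11} = 0$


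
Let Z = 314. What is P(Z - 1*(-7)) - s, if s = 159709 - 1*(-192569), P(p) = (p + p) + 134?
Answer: -351502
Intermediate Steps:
P(p) = 134 + 2*p (P(p) = 2*p + 134 = 134 + 2*p)
s = 352278 (s = 159709 + 192569 = 352278)
P(Z - 1*(-7)) - s = (134 + 2*(314 - 1*(-7))) - 1*352278 = (134 + 2*(314 + 7)) - 352278 = (134 + 2*321) - 352278 = (134 + 642) - 352278 = 776 - 352278 = -351502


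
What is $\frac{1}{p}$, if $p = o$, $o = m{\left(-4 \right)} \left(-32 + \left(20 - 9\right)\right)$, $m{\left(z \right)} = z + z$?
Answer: $\frac{1}{168} \approx 0.0059524$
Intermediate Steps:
$m{\left(z \right)} = 2 z$
$o = 168$ ($o = 2 \left(-4\right) \left(-32 + \left(20 - 9\right)\right) = - 8 \left(-32 + 11\right) = \left(-8\right) \left(-21\right) = 168$)
$p = 168$
$\frac{1}{p} = \frac{1}{168}$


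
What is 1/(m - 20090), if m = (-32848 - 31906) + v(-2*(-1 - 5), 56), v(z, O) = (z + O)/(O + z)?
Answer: -1/84843 ≈ -1.1786e-5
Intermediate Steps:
v(z, O) = 1 (v(z, O) = (O + z)/(O + z) = 1)
m = -64753 (m = (-32848 - 31906) + 1 = -64754 + 1 = -64753)
1/(m - 20090) = 1/(-64753 - 20090) = 1/(-84843) = -1/84843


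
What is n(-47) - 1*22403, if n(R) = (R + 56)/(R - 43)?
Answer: -224031/10 ≈ -22403.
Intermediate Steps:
n(R) = (56 + R)/(-43 + R)
n(-47) - 1*22403 = (56 - 47)/(-43 - 47) - 1*22403 = 9/(-90) - 22403 = -1/90*9 - 22403 = -⅒ - 22403 = -224031/10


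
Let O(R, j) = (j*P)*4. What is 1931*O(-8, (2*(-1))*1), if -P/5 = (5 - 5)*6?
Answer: 0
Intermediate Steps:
P = 0 (P = -5*(5 - 5)*6 = -0*6 = -5*0 = 0)
O(R, j) = 0 (O(R, j) = (j*0)*4 = 0*4 = 0)
1931*O(-8, (2*(-1))*1) = 1931*0 = 0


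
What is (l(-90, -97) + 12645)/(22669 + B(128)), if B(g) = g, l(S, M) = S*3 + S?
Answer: 1365/2533 ≈ 0.53889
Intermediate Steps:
l(S, M) = 4*S (l(S, M) = 3*S + S = 4*S)
(l(-90, -97) + 12645)/(22669 + B(128)) = (4*(-90) + 12645)/(22669 + 128) = (-360 + 12645)/22797 = 12285*(1/22797) = 1365/2533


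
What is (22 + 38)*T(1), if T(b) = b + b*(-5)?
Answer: -240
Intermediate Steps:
T(b) = -4*b (T(b) = b - 5*b = -4*b)
(22 + 38)*T(1) = (22 + 38)*(-4*1) = 60*(-4) = -240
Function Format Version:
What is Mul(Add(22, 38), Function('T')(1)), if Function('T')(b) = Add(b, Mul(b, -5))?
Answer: -240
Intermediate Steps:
Function('T')(b) = Mul(-4, b) (Function('T')(b) = Add(b, Mul(-5, b)) = Mul(-4, b))
Mul(Add(22, 38), Function('T')(1)) = Mul(Add(22, 38), Mul(-4, 1)) = Mul(60, -4) = -240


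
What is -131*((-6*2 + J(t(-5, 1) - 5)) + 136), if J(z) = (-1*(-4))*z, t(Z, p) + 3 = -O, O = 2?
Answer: -11004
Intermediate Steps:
t(Z, p) = -5 (t(Z, p) = -3 - 1*2 = -3 - 2 = -5)
J(z) = 4*z
-131*((-6*2 + J(t(-5, 1) - 5)) + 136) = -131*((-6*2 + 4*(-5 - 5)) + 136) = -131*((-12 + 4*(-10)) + 136) = -131*((-12 - 40) + 136) = -131*(-52 + 136) = -131*84 = -11004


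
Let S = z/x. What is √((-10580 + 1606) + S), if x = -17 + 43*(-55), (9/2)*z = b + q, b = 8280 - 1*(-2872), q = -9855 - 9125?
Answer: I*√114555713298/3573 ≈ 94.727*I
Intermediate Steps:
q = -18980
b = 11152 (b = 8280 + 2872 = 11152)
z = -15656/9 (z = 2*(11152 - 18980)/9 = (2/9)*(-7828) = -15656/9 ≈ -1739.6)
x = -2382 (x = -17 - 2365 = -2382)
S = 7828/10719 (S = -15656/9/(-2382) = -15656/9*(-1/2382) = 7828/10719 ≈ 0.73029)
√((-10580 + 1606) + S) = √((-10580 + 1606) + 7828/10719) = √(-8974 + 7828/10719) = √(-96184478/10719) = I*√114555713298/3573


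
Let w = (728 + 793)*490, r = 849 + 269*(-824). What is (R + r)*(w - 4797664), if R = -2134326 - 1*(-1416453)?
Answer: 3803882426320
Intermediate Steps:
R = -717873 (R = -2134326 + 1416453 = -717873)
r = -220807 (r = 849 - 221656 = -220807)
w = 745290 (w = 1521*490 = 745290)
(R + r)*(w - 4797664) = (-717873 - 220807)*(745290 - 4797664) = -938680*(-4052374) = 3803882426320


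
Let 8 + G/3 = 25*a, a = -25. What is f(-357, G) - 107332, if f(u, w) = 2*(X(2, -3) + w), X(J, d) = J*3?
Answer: -111118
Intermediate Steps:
X(J, d) = 3*J
G = -1899 (G = -24 + 3*(25*(-25)) = -24 + 3*(-625) = -24 - 1875 = -1899)
f(u, w) = 12 + 2*w (f(u, w) = 2*(3*2 + w) = 2*(6 + w) = 12 + 2*w)
f(-357, G) - 107332 = (12 + 2*(-1899)) - 107332 = (12 - 3798) - 107332 = -3786 - 107332 = -111118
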